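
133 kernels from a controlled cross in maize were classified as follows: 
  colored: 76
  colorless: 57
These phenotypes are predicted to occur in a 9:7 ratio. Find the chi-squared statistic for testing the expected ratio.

0.043

The 9:7 ratio has 16 parts, so with N = 133 the expected counts are:
  colored: 133 × 9/16 = 74.8125
  colorless: 133 × 7/16 = 58.1875
χ² = Σ (O − E)² / E
  colored: (76 − 74.8125)² / 74.8125 = 0.0188
  colorless: (57 − 58.1875)² / 58.1875 = 0.0242
χ² = 0.0188 + 0.0242 = 0.043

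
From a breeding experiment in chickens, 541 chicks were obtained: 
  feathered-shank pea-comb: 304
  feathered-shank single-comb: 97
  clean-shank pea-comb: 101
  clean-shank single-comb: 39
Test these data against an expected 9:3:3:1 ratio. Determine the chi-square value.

Expected counts for N = 541 under a 9:3:3:1 ratio (total parts = 16):
  feathered-shank pea-comb: 541 × 9/16 = 304.3125
  feathered-shank single-comb: 541 × 3/16 = 101.4375
  clean-shank pea-comb: 541 × 3/16 = 101.4375
  clean-shank single-comb: 541 × 1/16 = 33.8125
χ² = Σ (O − E)² / E
  feathered-shank pea-comb: (304 − 304.3125)² / 304.3125 = 0.0003
  feathered-shank single-comb: (97 − 101.4375)² / 101.4375 = 0.1941
  clean-shank pea-comb: (101 − 101.4375)² / 101.4375 = 0.0019
  clean-shank single-comb: (39 − 33.8125)² / 33.8125 = 0.7959
χ² = 0.0003 + 0.1941 + 0.0019 + 0.7959 = 0.9922 ≈ 0.992

0.992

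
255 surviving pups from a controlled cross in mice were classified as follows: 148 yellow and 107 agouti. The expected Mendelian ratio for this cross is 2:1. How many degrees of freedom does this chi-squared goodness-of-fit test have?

A goodness-of-fit test with 2 phenotype classes has df = 2 − 1 = 1.

1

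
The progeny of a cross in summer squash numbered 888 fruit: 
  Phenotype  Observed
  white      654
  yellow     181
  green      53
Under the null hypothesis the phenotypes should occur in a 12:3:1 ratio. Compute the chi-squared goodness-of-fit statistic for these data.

Under the 12:3:1 hypothesis (Σ ratio = 16, N = 888):
  white: 888 × 12/16 = 666
  yellow: 888 × 3/16 = 166.5
  green: 888 × 1/16 = 55.5
χ² = Σ (O − E)² / E
  white: (654 − 666)² / 666 = 0.2162
  yellow: (181 − 166.5)² / 166.5 = 1.2628
  green: (53 − 55.5)² / 55.5 = 0.1126
χ² = 0.2162 + 1.2628 + 0.1126 = 1.5916 ≈ 1.592

1.592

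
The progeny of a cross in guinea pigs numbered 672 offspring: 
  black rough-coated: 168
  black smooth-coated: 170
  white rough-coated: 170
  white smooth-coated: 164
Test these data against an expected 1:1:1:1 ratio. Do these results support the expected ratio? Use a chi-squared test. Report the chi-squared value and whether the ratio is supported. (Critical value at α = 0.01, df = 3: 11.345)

0.143; consistent

Expected counts for N = 672 under a 1:1:1:1 ratio (total parts = 4):
  black rough-coated: 672 × 1/4 = 168
  black smooth-coated: 672 × 1/4 = 168
  white rough-coated: 672 × 1/4 = 168
  white smooth-coated: 672 × 1/4 = 168
χ² = Σ (O − E)² / E
  black rough-coated: (168 − 168)² / 168 = 0.0000
  black smooth-coated: (170 − 168)² / 168 = 0.0238
  white rough-coated: (170 − 168)² / 168 = 0.0238
  white smooth-coated: (164 − 168)² / 168 = 0.0952
χ² = 0.0000 + 0.0238 + 0.0238 + 0.0952 = 0.1428 ≈ 0.143
Degrees of freedom = 4 − 1 = 3; critical value at α = 0.01 is 11.345.
Since 0.143 < 11.345, we fail to reject the null hypothesis — the data are consistent with the 1:1:1:1 ratio.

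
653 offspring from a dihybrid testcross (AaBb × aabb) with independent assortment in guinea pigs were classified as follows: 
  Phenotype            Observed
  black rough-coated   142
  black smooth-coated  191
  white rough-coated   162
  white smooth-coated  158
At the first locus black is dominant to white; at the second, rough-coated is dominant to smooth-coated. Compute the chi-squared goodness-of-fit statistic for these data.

7.662

A dihybrid testcross with independent assortment gives a 1:1:1:1 ratio.
Expected counts for N = 653 under a 1:1:1:1 ratio (total parts = 4):
  black rough-coated: 653 × 1/4 = 163.25
  black smooth-coated: 653 × 1/4 = 163.25
  white rough-coated: 653 × 1/4 = 163.25
  white smooth-coated: 653 × 1/4 = 163.25
χ² = Σ (O − E)² / E
  black rough-coated: (142 − 163.25)² / 163.25 = 2.7661
  black smooth-coated: (191 − 163.25)² / 163.25 = 4.7171
  white rough-coated: (162 − 163.25)² / 163.25 = 0.0096
  white smooth-coated: (158 − 163.25)² / 163.25 = 0.1688
χ² = 2.7661 + 4.7171 + 0.0096 + 0.1688 = 7.6616 ≈ 7.662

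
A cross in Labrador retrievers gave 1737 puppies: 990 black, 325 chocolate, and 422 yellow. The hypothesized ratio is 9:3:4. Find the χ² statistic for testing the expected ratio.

0.518

Total ratio parts = 16. Expected numbers out of 1737:
  black: 1737 × 9/16 = 977.0625
  chocolate: 1737 × 3/16 = 325.6875
  yellow: 1737 × 4/16 = 434.25
χ² = Σ (O − E)² / E
  black: (990 − 977.0625)² / 977.0625 = 0.1713
  chocolate: (325 − 325.6875)² / 325.6875 = 0.0015
  yellow: (422 − 434.25)² / 434.25 = 0.3456
χ² = 0.1713 + 0.0015 + 0.3456 = 0.5184 ≈ 0.518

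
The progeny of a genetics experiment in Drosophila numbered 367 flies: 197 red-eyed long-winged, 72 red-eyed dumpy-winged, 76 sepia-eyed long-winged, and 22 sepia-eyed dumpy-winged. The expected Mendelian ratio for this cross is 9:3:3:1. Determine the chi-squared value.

1.368

Expected counts for N = 367 under a 9:3:3:1 ratio (total parts = 16):
  red-eyed long-winged: 367 × 9/16 = 206.4375
  red-eyed dumpy-winged: 367 × 3/16 = 68.8125
  sepia-eyed long-winged: 367 × 3/16 = 68.8125
  sepia-eyed dumpy-winged: 367 × 1/16 = 22.9375
χ² = Σ (O − E)² / E
  red-eyed long-winged: (197 − 206.4375)² / 206.4375 = 0.4314
  red-eyed dumpy-winged: (72 − 68.8125)² / 68.8125 = 0.1476
  sepia-eyed long-winged: (76 − 68.8125)² / 68.8125 = 0.7507
  sepia-eyed dumpy-winged: (22 − 22.9375)² / 22.9375 = 0.0383
χ² = 0.4314 + 0.1476 + 0.7507 + 0.0383 = 1.368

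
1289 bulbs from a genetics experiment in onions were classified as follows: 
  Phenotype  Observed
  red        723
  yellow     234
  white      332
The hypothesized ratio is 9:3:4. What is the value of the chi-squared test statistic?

0.545

Expected counts for N = 1289 under a 9:3:4 ratio (total parts = 16):
  red: 1289 × 9/16 = 725.0625
  yellow: 1289 × 3/16 = 241.6875
  white: 1289 × 4/16 = 322.25
χ² = Σ (O − E)² / E
  red: (723 − 725.0625)² / 725.0625 = 0.0059
  yellow: (234 − 241.6875)² / 241.6875 = 0.2445
  white: (332 − 322.25)² / 322.25 = 0.2950
χ² = 0.0059 + 0.2445 + 0.2950 = 0.5454 ≈ 0.545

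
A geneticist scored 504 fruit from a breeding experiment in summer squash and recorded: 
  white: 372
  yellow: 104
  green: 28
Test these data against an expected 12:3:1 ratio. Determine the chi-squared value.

Expected counts for N = 504 under a 12:3:1 ratio (total parts = 16):
  white: 504 × 12/16 = 378
  yellow: 504 × 3/16 = 94.5
  green: 504 × 1/16 = 31.5
χ² = Σ (O − E)² / E
  white: (372 − 378)² / 378 = 0.0952
  yellow: (104 − 94.5)² / 94.5 = 0.9550
  green: (28 − 31.5)² / 31.5 = 0.3889
χ² = 0.0952 + 0.9550 + 0.3889 = 1.4391 ≈ 1.439

1.439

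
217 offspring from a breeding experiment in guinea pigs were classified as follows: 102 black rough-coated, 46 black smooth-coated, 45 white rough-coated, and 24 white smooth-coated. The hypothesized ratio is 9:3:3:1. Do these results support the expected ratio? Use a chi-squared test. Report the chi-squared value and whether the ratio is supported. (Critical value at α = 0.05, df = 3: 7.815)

Expected counts for N = 217 under a 9:3:3:1 ratio (total parts = 16):
  black rough-coated: 217 × 9/16 = 122.0625
  black smooth-coated: 217 × 3/16 = 40.6875
  white rough-coated: 217 × 3/16 = 40.6875
  white smooth-coated: 217 × 1/16 = 13.5625
χ² = Σ (O − E)² / E
  black rough-coated: (102 − 122.0625)² / 122.0625 = 3.2975
  black smooth-coated: (46 − 40.6875)² / 40.6875 = 0.6936
  white rough-coated: (45 − 40.6875)² / 40.6875 = 0.4571
  white smooth-coated: (24 − 13.5625)² / 13.5625 = 8.0325
χ² = 3.2975 + 0.6936 + 0.4571 + 8.0325 = 12.4807 ≈ 12.481
Degrees of freedom = 4 − 1 = 3; critical value at α = 0.05 is 7.815.
Since 12.481 > 7.815, we reject the null hypothesis — the data do not fit the 9:3:3:1 ratio.

12.481; not consistent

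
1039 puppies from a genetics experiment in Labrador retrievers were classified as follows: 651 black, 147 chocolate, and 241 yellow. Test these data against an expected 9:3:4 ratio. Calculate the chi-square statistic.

20.669

Expected counts for N = 1039 under a 9:3:4 ratio (total parts = 16):
  black: 1039 × 9/16 = 584.4375
  chocolate: 1039 × 3/16 = 194.8125
  yellow: 1039 × 4/16 = 259.75
χ² = Σ (O − E)² / E
  black: (651 − 584.4375)² / 584.4375 = 7.5809
  chocolate: (147 − 194.8125)² / 194.8125 = 11.7345
  yellow: (241 − 259.75)² / 259.75 = 1.3535
χ² = 7.5809 + 11.7345 + 1.3535 = 20.6689 ≈ 20.669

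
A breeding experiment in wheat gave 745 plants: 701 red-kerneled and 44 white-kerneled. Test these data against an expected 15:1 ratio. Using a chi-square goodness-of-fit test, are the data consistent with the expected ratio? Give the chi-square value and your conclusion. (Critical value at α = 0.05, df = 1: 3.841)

Total ratio parts = 16. Expected numbers out of 745:
  red-kerneled: 745 × 15/16 = 698.4375
  white-kerneled: 745 × 1/16 = 46.5625
χ² = Σ (O − E)² / E
  red-kerneled: (701 − 698.4375)² / 698.4375 = 0.0094
  white-kerneled: (44 − 46.5625)² / 46.5625 = 0.1410
χ² = 0.0094 + 0.1410 = 0.1504 ≈ 0.150
Degrees of freedom = 2 − 1 = 1; critical value at α = 0.05 is 3.841.
Since 0.150 < 3.841, we fail to reject the null hypothesis — the data are consistent with the 15:1 ratio.

0.150; consistent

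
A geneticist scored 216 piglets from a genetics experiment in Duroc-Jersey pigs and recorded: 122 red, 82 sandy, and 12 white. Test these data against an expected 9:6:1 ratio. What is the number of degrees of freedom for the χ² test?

2

A goodness-of-fit test with 3 phenotype classes has df = 3 − 1 = 2.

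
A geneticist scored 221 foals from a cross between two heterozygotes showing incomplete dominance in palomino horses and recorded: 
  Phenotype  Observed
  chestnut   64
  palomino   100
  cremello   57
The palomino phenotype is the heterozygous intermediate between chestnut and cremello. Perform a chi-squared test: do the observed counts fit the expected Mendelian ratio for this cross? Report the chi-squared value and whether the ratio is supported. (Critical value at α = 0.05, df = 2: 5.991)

2.439; consistent

With incomplete dominance, a heterozygote × heterozygote cross gives a 1:2:1 phenotypic ratio.
Under the 1:2:1 hypothesis (Σ ratio = 4, N = 221):
  chestnut: 221 × 1/4 = 55.25
  palomino: 221 × 2/4 = 110.5
  cremello: 221 × 1/4 = 55.25
χ² = Σ (O − E)² / E
  chestnut: (64 − 55.25)² / 55.25 = 1.3857
  palomino: (100 − 110.5)² / 110.5 = 0.9977
  cremello: (57 − 55.25)² / 55.25 = 0.0554
χ² = 1.3857 + 0.9977 + 0.0554 = 2.4388 ≈ 2.439
Degrees of freedom = 3 − 1 = 2; critical value at α = 0.05 is 5.991.
Since 2.439 < 5.991, we fail to reject the null hypothesis — the data are consistent with the 1:2:1 ratio.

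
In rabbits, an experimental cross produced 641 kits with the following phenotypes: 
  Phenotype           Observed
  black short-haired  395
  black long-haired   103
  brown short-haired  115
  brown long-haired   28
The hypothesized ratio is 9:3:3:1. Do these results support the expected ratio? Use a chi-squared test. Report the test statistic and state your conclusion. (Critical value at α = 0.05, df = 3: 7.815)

9.603; not consistent

The 9:3:3:1 ratio has 16 parts, so with N = 641 the expected counts are:
  black short-haired: 641 × 9/16 = 360.5625
  black long-haired: 641 × 3/16 = 120.1875
  brown short-haired: 641 × 3/16 = 120.1875
  brown long-haired: 641 × 1/16 = 40.0625
χ² = Σ (O − E)² / E
  black short-haired: (395 − 360.5625)² / 360.5625 = 3.2891
  black long-haired: (103 − 120.1875)² / 120.1875 = 2.4579
  brown short-haired: (115 − 120.1875)² / 120.1875 = 0.2239
  brown long-haired: (28 − 40.0625)² / 40.0625 = 3.6319
χ² = 3.2891 + 2.4579 + 0.2239 + 3.6319 = 9.6028 ≈ 9.603
Degrees of freedom = 4 − 1 = 3; critical value at α = 0.05 is 7.815.
Since 9.603 > 7.815, we reject the null hypothesis — the data do not fit the 9:3:3:1 ratio.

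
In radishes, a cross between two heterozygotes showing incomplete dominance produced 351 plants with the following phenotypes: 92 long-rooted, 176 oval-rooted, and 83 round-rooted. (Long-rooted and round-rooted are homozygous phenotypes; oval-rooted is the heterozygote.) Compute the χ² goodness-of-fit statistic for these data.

With incomplete dominance, a heterozygote × heterozygote cross gives a 1:2:1 phenotypic ratio.
The 1:2:1 ratio has 4 parts, so with N = 351 the expected counts are:
  long-rooted: 351 × 1/4 = 87.75
  oval-rooted: 351 × 2/4 = 175.5
  round-rooted: 351 × 1/4 = 87.75
χ² = Σ (O − E)² / E
  long-rooted: (92 − 87.75)² / 87.75 = 0.2058
  oval-rooted: (176 − 175.5)² / 175.5 = 0.0014
  round-rooted: (83 − 87.75)² / 87.75 = 0.2571
χ² = 0.2058 + 0.0014 + 0.2571 = 0.4643 ≈ 0.464

0.464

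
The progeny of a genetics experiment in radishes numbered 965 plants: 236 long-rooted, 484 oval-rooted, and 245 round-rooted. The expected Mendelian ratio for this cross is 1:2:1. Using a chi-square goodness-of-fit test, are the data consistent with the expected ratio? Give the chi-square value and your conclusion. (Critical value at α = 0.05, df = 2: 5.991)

Expected counts for N = 965 under a 1:2:1 ratio (total parts = 4):
  long-rooted: 965 × 1/4 = 241.25
  oval-rooted: 965 × 2/4 = 482.5
  round-rooted: 965 × 1/4 = 241.25
χ² = Σ (O − E)² / E
  long-rooted: (236 − 241.25)² / 241.25 = 0.1142
  oval-rooted: (484 − 482.5)² / 482.5 = 0.0047
  round-rooted: (245 − 241.25)² / 241.25 = 0.0583
χ² = 0.1142 + 0.0047 + 0.0583 = 0.1772 ≈ 0.177
Degrees of freedom = 3 − 1 = 2; critical value at α = 0.05 is 5.991.
Since 0.177 < 5.991, we fail to reject the null hypothesis — the data are consistent with the 1:2:1 ratio.

0.177; consistent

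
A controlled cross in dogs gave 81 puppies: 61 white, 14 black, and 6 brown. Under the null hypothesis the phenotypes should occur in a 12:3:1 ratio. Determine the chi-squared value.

Expected counts for N = 81 under a 12:3:1 ratio (total parts = 16):
  white: 81 × 12/16 = 60.75
  black: 81 × 3/16 = 15.1875
  brown: 81 × 1/16 = 5.0625
χ² = Σ (O − E)² / E
  white: (61 − 60.75)² / 60.75 = 0.0010
  black: (14 − 15.1875)² / 15.1875 = 0.0928
  brown: (6 − 5.0625)² / 5.0625 = 0.1736
χ² = 0.0010 + 0.0928 + 0.1736 = 0.2674 ≈ 0.267

0.267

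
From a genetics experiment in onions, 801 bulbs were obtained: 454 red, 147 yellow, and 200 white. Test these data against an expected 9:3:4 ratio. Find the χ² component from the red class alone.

Expected counts for N = 801 under a 9:3:4 ratio (total parts = 16):
  red: 801 × 9/16 = 450.5625
  yellow: 801 × 3/16 = 150.1875
  white: 801 × 4/16 = 200.25
Contribution of red: (454 − 450.5625)² / 450.5625 = 0.0262

0.026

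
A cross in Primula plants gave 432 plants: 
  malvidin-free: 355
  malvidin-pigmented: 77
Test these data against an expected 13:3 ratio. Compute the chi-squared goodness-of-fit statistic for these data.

Total ratio parts = 16. Expected numbers out of 432:
  malvidin-free: 432 × 13/16 = 351
  malvidin-pigmented: 432 × 3/16 = 81
χ² = Σ (O − E)² / E
  malvidin-free: (355 − 351)² / 351 = 0.0456
  malvidin-pigmented: (77 − 81)² / 81 = 0.1975
χ² = 0.0456 + 0.1975 = 0.2431 ≈ 0.243

0.243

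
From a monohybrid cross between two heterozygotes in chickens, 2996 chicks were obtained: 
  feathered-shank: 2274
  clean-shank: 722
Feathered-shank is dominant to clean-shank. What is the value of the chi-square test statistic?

1.298

For a monohybrid cross between heterozygotes with complete dominance, the expected phenotypic ratio is 3:1.
Total ratio parts = 4. Expected numbers out of 2996:
  feathered-shank: 2996 × 3/4 = 2247
  clean-shank: 2996 × 1/4 = 749
χ² = Σ (O − E)² / E
  feathered-shank: (2274 − 2247)² / 2247 = 0.3244
  clean-shank: (722 − 749)² / 749 = 0.9733
χ² = 0.3244 + 0.9733 = 1.2977 ≈ 1.298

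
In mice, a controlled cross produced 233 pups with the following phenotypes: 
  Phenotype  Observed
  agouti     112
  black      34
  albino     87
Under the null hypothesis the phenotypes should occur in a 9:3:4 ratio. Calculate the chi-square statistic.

Expected counts for N = 233 under a 9:3:4 ratio (total parts = 16):
  agouti: 233 × 9/16 = 131.0625
  black: 233 × 3/16 = 43.6875
  albino: 233 × 4/16 = 58.25
χ² = Σ (O − E)² / E
  agouti: (112 − 131.0625)² / 131.0625 = 2.7726
  black: (34 − 43.6875)² / 43.6875 = 2.1482
  albino: (87 − 58.25)² / 58.25 = 14.1899
χ² = 2.7726 + 2.1482 + 14.1899 = 19.1107 ≈ 19.111

19.111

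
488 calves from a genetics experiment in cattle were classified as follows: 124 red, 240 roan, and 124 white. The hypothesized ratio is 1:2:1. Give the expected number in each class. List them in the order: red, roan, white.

Expected counts for N = 488 under a 1:2:1 ratio (total parts = 4):
  red: 488 × 1/4 = 122
  roan: 488 × 2/4 = 244
  white: 488 × 1/4 = 122

122, 244, 122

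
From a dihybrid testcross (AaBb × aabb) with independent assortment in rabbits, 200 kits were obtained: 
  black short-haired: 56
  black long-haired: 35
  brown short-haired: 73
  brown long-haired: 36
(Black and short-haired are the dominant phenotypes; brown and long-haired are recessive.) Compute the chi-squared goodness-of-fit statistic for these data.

19.720

A dihybrid testcross with independent assortment gives a 1:1:1:1 ratio.
The 1:1:1:1 ratio has 4 parts, so with N = 200 the expected counts are:
  black short-haired: 200 × 1/4 = 50
  black long-haired: 200 × 1/4 = 50
  brown short-haired: 200 × 1/4 = 50
  brown long-haired: 200 × 1/4 = 50
χ² = Σ (O − E)² / E
  black short-haired: (56 − 50)² / 50 = 0.7200
  black long-haired: (35 − 50)² / 50 = 4.5000
  brown short-haired: (73 − 50)² / 50 = 10.5800
  brown long-haired: (36 − 50)² / 50 = 3.9200
χ² = 0.7200 + 4.5000 + 10.5800 + 3.9200 = 19.720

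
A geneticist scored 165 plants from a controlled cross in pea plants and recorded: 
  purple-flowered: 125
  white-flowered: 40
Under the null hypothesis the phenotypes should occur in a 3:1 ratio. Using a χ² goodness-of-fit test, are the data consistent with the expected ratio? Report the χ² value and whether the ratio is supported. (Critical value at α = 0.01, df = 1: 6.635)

0.051; consistent

Total ratio parts = 4. Expected numbers out of 165:
  purple-flowered: 165 × 3/4 = 123.75
  white-flowered: 165 × 1/4 = 41.25
χ² = Σ (O − E)² / E
  purple-flowered: (125 − 123.75)² / 123.75 = 0.0126
  white-flowered: (40 − 41.25)² / 41.25 = 0.0379
χ² = 0.0126 + 0.0379 = 0.0505 ≈ 0.051
Degrees of freedom = 2 − 1 = 1; critical value at α = 0.01 is 6.635.
Since 0.051 < 6.635, we fail to reject the null hypothesis — the data are consistent with the 3:1 ratio.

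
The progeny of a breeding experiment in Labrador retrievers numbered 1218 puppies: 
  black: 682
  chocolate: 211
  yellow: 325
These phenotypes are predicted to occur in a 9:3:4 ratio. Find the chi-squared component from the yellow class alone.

1.380

Expected counts for N = 1218 under a 9:3:4 ratio (total parts = 16):
  black: 1218 × 9/16 = 685.125
  chocolate: 1218 × 3/16 = 228.375
  yellow: 1218 × 4/16 = 304.5
Contribution of yellow: (325 − 304.5)² / 304.5 = 1.3801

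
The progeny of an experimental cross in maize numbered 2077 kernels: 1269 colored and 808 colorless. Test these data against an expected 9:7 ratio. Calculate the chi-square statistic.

Under the 9:7 hypothesis (Σ ratio = 16, N = 2077):
  colored: 2077 × 9/16 = 1168.3125
  colorless: 2077 × 7/16 = 908.6875
χ² = Σ (O − E)² / E
  colored: (1269 − 1168.3125)² / 1168.3125 = 8.6774
  colorless: (808 − 908.6875)² / 908.6875 = 11.1567
χ² = 8.6774 + 11.1567 = 19.8341 ≈ 19.834

19.834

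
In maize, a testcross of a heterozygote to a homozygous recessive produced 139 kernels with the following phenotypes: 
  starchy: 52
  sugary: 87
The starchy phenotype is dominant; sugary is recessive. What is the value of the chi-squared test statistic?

A testcross of a heterozygote (Aa × aa) gives a 1:1 phenotypic ratio.
The 1:1 ratio has 2 parts, so with N = 139 the expected counts are:
  starchy: 139 × 1/2 = 69.5
  sugary: 139 × 1/2 = 69.5
χ² = Σ (O − E)² / E
  starchy: (52 − 69.5)² / 69.5 = 4.4065
  sugary: (87 − 69.5)² / 69.5 = 4.4065
χ² = 4.4065 + 4.4065 = 8.813

8.813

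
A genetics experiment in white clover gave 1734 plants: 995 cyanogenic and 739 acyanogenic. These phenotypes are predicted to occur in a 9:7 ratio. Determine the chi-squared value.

Expected counts for N = 1734 under a 9:7 ratio (total parts = 16):
  cyanogenic: 1734 × 9/16 = 975.375
  acyanogenic: 1734 × 7/16 = 758.625
χ² = Σ (O − E)² / E
  cyanogenic: (995 − 975.375)² / 975.375 = 0.3949
  acyanogenic: (739 − 758.625)² / 758.625 = 0.5077
χ² = 0.3949 + 0.5077 = 0.9026 ≈ 0.903

0.903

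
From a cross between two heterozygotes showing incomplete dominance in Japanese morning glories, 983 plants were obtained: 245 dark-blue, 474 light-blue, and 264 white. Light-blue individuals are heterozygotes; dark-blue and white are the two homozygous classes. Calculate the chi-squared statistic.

With incomplete dominance, a heterozygote × heterozygote cross gives a 1:2:1 phenotypic ratio.
Expected counts for N = 983 under a 1:2:1 ratio (total parts = 4):
  dark-blue: 983 × 1/4 = 245.75
  light-blue: 983 × 2/4 = 491.5
  white: 983 × 1/4 = 245.75
χ² = Σ (O − E)² / E
  dark-blue: (245 − 245.75)² / 245.75 = 0.0023
  light-blue: (474 − 491.5)² / 491.5 = 0.6231
  white: (264 − 245.75)² / 245.75 = 1.3553
χ² = 0.0023 + 0.6231 + 1.3553 = 1.9807 ≈ 1.981

1.981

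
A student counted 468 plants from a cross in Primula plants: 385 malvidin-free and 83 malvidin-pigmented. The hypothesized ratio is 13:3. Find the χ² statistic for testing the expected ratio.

The 13:3 ratio has 16 parts, so with N = 468 the expected counts are:
  malvidin-free: 468 × 13/16 = 380.25
  malvidin-pigmented: 468 × 3/16 = 87.75
χ² = Σ (O − E)² / E
  malvidin-free: (385 − 380.25)² / 380.25 = 0.0593
  malvidin-pigmented: (83 − 87.75)² / 87.75 = 0.2571
χ² = 0.0593 + 0.2571 = 0.3164 ≈ 0.316

0.316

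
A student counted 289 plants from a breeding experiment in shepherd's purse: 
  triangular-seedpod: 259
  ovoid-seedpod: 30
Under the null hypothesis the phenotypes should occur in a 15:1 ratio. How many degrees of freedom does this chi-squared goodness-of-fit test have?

1

A goodness-of-fit test with 2 phenotype classes has df = 2 − 1 = 1.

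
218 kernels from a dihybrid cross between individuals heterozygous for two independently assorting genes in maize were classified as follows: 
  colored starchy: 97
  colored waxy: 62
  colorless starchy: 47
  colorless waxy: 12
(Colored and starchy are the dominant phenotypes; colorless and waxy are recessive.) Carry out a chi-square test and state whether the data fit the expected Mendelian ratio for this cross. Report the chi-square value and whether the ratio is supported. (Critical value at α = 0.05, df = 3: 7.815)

17.384; not consistent

A dihybrid F₂ with independent assortment and complete dominance at both loci gives a 9:3:3:1 phenotypic ratio.
The 9:3:3:1 ratio has 16 parts, so with N = 218 the expected counts are:
  colored starchy: 218 × 9/16 = 122.625
  colored waxy: 218 × 3/16 = 40.875
  colorless starchy: 218 × 3/16 = 40.875
  colorless waxy: 218 × 1/16 = 13.625
χ² = Σ (O − E)² / E
  colored starchy: (97 − 122.625)² / 122.625 = 5.3549
  colored waxy: (62 − 40.875)² / 40.875 = 10.9178
  colorless starchy: (47 − 40.875)² / 40.875 = 0.9178
  colorless waxy: (12 − 13.625)² / 13.625 = 0.1938
χ² = 5.3549 + 10.9178 + 0.9178 + 0.1938 = 17.3843 ≈ 17.384
Degrees of freedom = 4 − 1 = 3; critical value at α = 0.05 is 7.815.
Since 17.384 > 7.815, we reject the null hypothesis — the data do not fit the 9:3:3:1 ratio.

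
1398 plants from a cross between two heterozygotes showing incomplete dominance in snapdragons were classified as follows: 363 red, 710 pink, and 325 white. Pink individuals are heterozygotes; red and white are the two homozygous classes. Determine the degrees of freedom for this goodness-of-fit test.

2

With incomplete dominance, a heterozygote × heterozygote cross gives a 1:2:1 phenotypic ratio.
A goodness-of-fit test with 3 phenotype classes has df = 3 − 1 = 2.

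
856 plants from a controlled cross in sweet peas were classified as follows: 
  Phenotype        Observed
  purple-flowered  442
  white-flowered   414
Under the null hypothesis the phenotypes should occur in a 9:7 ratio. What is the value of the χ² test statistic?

Under the 9:7 hypothesis (Σ ratio = 16, N = 856):
  purple-flowered: 856 × 9/16 = 481.5
  white-flowered: 856 × 7/16 = 374.5
χ² = Σ (O − E)² / E
  purple-flowered: (442 − 481.5)² / 481.5 = 3.2404
  white-flowered: (414 − 374.5)² / 374.5 = 4.1662
χ² = 3.2404 + 4.1662 = 7.4066 ≈ 7.407

7.407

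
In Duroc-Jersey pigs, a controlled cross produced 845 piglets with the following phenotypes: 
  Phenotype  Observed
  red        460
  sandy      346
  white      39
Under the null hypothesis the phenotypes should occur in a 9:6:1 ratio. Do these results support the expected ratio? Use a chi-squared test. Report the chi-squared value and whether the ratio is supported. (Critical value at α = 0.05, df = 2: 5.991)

6.783; not consistent

Total ratio parts = 16. Expected numbers out of 845:
  red: 845 × 9/16 = 475.3125
  sandy: 845 × 6/16 = 316.875
  white: 845 × 1/16 = 52.8125
χ² = Σ (O − E)² / E
  red: (460 − 475.3125)² / 475.3125 = 0.4933
  sandy: (346 − 316.875)² / 316.875 = 2.6770
  white: (39 − 52.8125)² / 52.8125 = 3.6125
χ² = 0.4933 + 2.6770 + 3.6125 = 6.7828 ≈ 6.783
Degrees of freedom = 3 − 1 = 2; critical value at α = 0.05 is 5.991.
Since 6.783 > 5.991, we reject the null hypothesis — the data do not fit the 9:6:1 ratio.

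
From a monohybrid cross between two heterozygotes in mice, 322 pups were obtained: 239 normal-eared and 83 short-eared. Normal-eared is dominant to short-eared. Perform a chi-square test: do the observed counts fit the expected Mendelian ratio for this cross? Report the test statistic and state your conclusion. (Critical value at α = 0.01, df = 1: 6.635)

0.104; consistent

For a monohybrid cross between heterozygotes with complete dominance, the expected phenotypic ratio is 3:1.
Expected counts for N = 322 under a 3:1 ratio (total parts = 4):
  normal-eared: 322 × 3/4 = 241.5
  short-eared: 322 × 1/4 = 80.5
χ² = Σ (O − E)² / E
  normal-eared: (239 − 241.5)² / 241.5 = 0.0259
  short-eared: (83 − 80.5)² / 80.5 = 0.0776
χ² = 0.0259 + 0.0776 = 0.1035 ≈ 0.104
Degrees of freedom = 2 − 1 = 1; critical value at α = 0.01 is 6.635.
Since 0.104 < 6.635, we fail to reject the null hypothesis — the data are consistent with the 3:1 ratio.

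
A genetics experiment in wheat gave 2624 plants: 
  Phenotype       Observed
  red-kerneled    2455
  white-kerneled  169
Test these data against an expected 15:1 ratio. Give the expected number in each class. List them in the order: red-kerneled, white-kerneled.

2460, 164

The 15:1 ratio has 16 parts, so with N = 2624 the expected counts are:
  red-kerneled: 2624 × 15/16 = 2460
  white-kerneled: 2624 × 1/16 = 164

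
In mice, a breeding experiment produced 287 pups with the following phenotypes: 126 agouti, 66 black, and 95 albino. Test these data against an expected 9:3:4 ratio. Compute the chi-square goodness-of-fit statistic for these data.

Under the 9:3:4 hypothesis (Σ ratio = 16, N = 287):
  agouti: 287 × 9/16 = 161.4375
  black: 287 × 3/16 = 53.8125
  albino: 287 × 4/16 = 71.75
χ² = Σ (O − E)² / E
  agouti: (126 − 161.4375)² / 161.4375 = 7.7790
  black: (66 − 53.8125)² / 53.8125 = 2.7602
  albino: (95 − 71.75)² / 71.75 = 7.5340
χ² = 7.7790 + 2.7602 + 7.5340 = 18.0732 ≈ 18.073

18.073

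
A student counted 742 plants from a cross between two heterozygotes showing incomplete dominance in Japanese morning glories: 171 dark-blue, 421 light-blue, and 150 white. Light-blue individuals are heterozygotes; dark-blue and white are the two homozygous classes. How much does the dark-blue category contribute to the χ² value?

1.133

With incomplete dominance, a heterozygote × heterozygote cross gives a 1:2:1 phenotypic ratio.
Total ratio parts = 4. Expected numbers out of 742:
  dark-blue: 742 × 1/4 = 185.5
  light-blue: 742 × 2/4 = 371
  white: 742 × 1/4 = 185.5
Contribution of dark-blue: (171 − 185.5)² / 185.5 = 1.1334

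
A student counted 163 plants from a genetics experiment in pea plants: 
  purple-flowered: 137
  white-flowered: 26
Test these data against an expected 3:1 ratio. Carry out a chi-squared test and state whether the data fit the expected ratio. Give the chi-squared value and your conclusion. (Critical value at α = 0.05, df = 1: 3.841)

7.119; not consistent

Under the 3:1 hypothesis (Σ ratio = 4, N = 163):
  purple-flowered: 163 × 3/4 = 122.25
  white-flowered: 163 × 1/4 = 40.75
χ² = Σ (O − E)² / E
  purple-flowered: (137 − 122.25)² / 122.25 = 1.7797
  white-flowered: (26 − 40.75)² / 40.75 = 5.3390
χ² = 1.7797 + 5.3390 = 7.1187 ≈ 7.119
Degrees of freedom = 2 − 1 = 1; critical value at α = 0.05 is 3.841.
Since 7.119 > 3.841, we reject the null hypothesis — the data do not fit the 3:1 ratio.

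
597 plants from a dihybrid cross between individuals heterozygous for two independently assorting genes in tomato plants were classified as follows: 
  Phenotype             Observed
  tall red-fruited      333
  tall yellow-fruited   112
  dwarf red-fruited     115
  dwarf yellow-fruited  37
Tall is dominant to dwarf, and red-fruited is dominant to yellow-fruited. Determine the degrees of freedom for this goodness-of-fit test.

A dihybrid F₂ with independent assortment and complete dominance at both loci gives a 9:3:3:1 phenotypic ratio.
A goodness-of-fit test with 4 phenotype classes has df = 4 − 1 = 3.

3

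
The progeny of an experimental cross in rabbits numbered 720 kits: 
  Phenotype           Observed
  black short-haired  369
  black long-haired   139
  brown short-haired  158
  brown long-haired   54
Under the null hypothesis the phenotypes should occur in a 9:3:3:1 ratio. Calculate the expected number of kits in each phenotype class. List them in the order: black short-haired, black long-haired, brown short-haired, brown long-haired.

Total ratio parts = 16. Expected numbers out of 720:
  black short-haired: 720 × 9/16 = 405
  black long-haired: 720 × 3/16 = 135
  brown short-haired: 720 × 3/16 = 135
  brown long-haired: 720 × 1/16 = 45

405, 135, 135, 45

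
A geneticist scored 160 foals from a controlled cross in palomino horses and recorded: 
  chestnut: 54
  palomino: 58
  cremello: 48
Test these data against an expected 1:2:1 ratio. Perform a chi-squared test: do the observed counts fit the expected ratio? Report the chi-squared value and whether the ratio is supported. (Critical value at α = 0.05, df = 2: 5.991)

Expected counts for N = 160 under a 1:2:1 ratio (total parts = 4):
  chestnut: 160 × 1/4 = 40
  palomino: 160 × 2/4 = 80
  cremello: 160 × 1/4 = 40
χ² = Σ (O − E)² / E
  chestnut: (54 − 40)² / 40 = 4.9000
  palomino: (58 − 80)² / 80 = 6.0500
  cremello: (48 − 40)² / 40 = 1.6000
χ² = 4.9000 + 6.0500 + 1.6000 = 12.550
Degrees of freedom = 3 − 1 = 2; critical value at α = 0.05 is 5.991.
Since 12.550 > 5.991, we reject the null hypothesis — the data do not fit the 1:2:1 ratio.

12.550; not consistent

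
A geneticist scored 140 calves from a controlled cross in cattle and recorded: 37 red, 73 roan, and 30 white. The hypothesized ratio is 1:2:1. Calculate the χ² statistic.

Expected counts for N = 140 under a 1:2:1 ratio (total parts = 4):
  red: 140 × 1/4 = 35
  roan: 140 × 2/4 = 70
  white: 140 × 1/4 = 35
χ² = Σ (O − E)² / E
  red: (37 − 35)² / 35 = 0.1143
  roan: (73 − 70)² / 70 = 0.1286
  white: (30 − 35)² / 35 = 0.7143
χ² = 0.1143 + 0.1286 + 0.7143 = 0.9572 ≈ 0.957

0.957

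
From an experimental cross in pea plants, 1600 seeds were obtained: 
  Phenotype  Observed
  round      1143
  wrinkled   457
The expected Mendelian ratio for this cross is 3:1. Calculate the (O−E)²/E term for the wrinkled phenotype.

Expected counts for N = 1600 under a 3:1 ratio (total parts = 4):
  round: 1600 × 3/4 = 1200
  wrinkled: 1600 × 1/4 = 400
Contribution of wrinkled: (457 − 400)² / 400 = 8.1225

8.123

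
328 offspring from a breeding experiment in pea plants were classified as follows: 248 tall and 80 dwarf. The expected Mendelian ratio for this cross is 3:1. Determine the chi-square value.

0.065

Expected counts for N = 328 under a 3:1 ratio (total parts = 4):
  tall: 328 × 3/4 = 246
  dwarf: 328 × 1/4 = 82
χ² = Σ (O − E)² / E
  tall: (248 − 246)² / 246 = 0.0163
  dwarf: (80 − 82)² / 82 = 0.0488
χ² = 0.0163 + 0.0488 = 0.0651 ≈ 0.065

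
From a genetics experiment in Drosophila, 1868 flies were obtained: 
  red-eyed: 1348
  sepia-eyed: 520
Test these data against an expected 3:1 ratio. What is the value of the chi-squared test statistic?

Total ratio parts = 4. Expected numbers out of 1868:
  red-eyed: 1868 × 3/4 = 1401
  sepia-eyed: 1868 × 1/4 = 467
χ² = Σ (O − E)² / E
  red-eyed: (1348 − 1401)² / 1401 = 2.0050
  sepia-eyed: (520 − 467)² / 467 = 6.0150
χ² = 2.0050 + 6.0150 = 8.020

8.020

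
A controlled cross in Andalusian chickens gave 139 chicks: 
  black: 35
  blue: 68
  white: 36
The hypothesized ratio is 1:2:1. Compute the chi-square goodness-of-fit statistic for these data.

Total ratio parts = 4. Expected numbers out of 139:
  black: 139 × 1/4 = 34.75
  blue: 139 × 2/4 = 69.5
  white: 139 × 1/4 = 34.75
χ² = Σ (O − E)² / E
  black: (35 − 34.75)² / 34.75 = 0.0018
  blue: (68 − 69.5)² / 69.5 = 0.0324
  white: (36 − 34.75)² / 34.75 = 0.0450
χ² = 0.0018 + 0.0324 + 0.0450 = 0.0792 ≈ 0.079

0.079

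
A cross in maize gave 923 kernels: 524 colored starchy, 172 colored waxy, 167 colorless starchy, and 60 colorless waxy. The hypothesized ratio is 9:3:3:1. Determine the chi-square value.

Expected counts for N = 923 under a 9:3:3:1 ratio (total parts = 16):
  colored starchy: 923 × 9/16 = 519.1875
  colored waxy: 923 × 3/16 = 173.0625
  colorless starchy: 923 × 3/16 = 173.0625
  colorless waxy: 923 × 1/16 = 57.6875
χ² = Σ (O − E)² / E
  colored starchy: (524 − 519.1875)² / 519.1875 = 0.0446
  colored waxy: (172 − 173.0625)² / 173.0625 = 0.0065
  colorless starchy: (167 − 173.0625)² / 173.0625 = 0.2124
  colorless waxy: (60 − 57.6875)² / 57.6875 = 0.0927
χ² = 0.0446 + 0.0065 + 0.2124 + 0.0927 = 0.3562 ≈ 0.356

0.356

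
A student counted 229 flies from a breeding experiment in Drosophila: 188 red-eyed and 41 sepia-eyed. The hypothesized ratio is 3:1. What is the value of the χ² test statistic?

Under the 3:1 hypothesis (Σ ratio = 4, N = 229):
  red-eyed: 229 × 3/4 = 171.75
  sepia-eyed: 229 × 1/4 = 57.25
χ² = Σ (O − E)² / E
  red-eyed: (188 − 171.75)² / 171.75 = 1.5375
  sepia-eyed: (41 − 57.25)² / 57.25 = 4.6124
χ² = 1.5375 + 4.6124 = 6.1499 ≈ 6.150

6.150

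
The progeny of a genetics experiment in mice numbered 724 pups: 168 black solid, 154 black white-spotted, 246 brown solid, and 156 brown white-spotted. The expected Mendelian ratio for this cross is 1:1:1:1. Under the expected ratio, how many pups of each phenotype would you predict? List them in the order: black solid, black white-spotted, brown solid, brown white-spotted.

Total ratio parts = 4. Expected numbers out of 724:
  black solid: 724 × 1/4 = 181
  black white-spotted: 724 × 1/4 = 181
  brown solid: 724 × 1/4 = 181
  brown white-spotted: 724 × 1/4 = 181

181, 181, 181, 181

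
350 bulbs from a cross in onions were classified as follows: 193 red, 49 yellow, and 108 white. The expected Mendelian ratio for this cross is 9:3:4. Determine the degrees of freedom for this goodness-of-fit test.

A goodness-of-fit test with 3 phenotype classes has df = 3 − 1 = 2.

2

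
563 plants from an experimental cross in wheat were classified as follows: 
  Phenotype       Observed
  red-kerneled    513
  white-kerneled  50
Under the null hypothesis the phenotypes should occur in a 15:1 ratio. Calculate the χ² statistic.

Expected counts for N = 563 under a 15:1 ratio (total parts = 16):
  red-kerneled: 563 × 15/16 = 527.8125
  white-kerneled: 563 × 1/16 = 35.1875
χ² = Σ (O − E)² / E
  red-kerneled: (513 − 527.8125)² / 527.8125 = 0.4157
  white-kerneled: (50 − 35.1875)² / 35.1875 = 6.2355
χ² = 0.4157 + 6.2355 = 6.6512 ≈ 6.651

6.651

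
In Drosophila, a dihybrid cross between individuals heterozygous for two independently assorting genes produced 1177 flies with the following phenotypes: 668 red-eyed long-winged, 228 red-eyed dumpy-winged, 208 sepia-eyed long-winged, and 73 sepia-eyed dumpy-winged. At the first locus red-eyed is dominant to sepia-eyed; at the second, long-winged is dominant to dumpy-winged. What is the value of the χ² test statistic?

A dihybrid F₂ with independent assortment and complete dominance at both loci gives a 9:3:3:1 phenotypic ratio.
Expected counts for N = 1177 under a 9:3:3:1 ratio (total parts = 16):
  red-eyed long-winged: 1177 × 9/16 = 662.0625
  red-eyed dumpy-winged: 1177 × 3/16 = 220.6875
  sepia-eyed long-winged: 1177 × 3/16 = 220.6875
  sepia-eyed dumpy-winged: 1177 × 1/16 = 73.5625
χ² = Σ (O − E)² / E
  red-eyed long-winged: (668 − 662.0625)² / 662.0625 = 0.0532
  red-eyed dumpy-winged: (228 − 220.6875)² / 220.6875 = 0.2423
  sepia-eyed long-winged: (208 − 220.6875)² / 220.6875 = 0.7294
  sepia-eyed dumpy-winged: (73 − 73.5625)² / 73.5625 = 0.0043
χ² = 0.0532 + 0.2423 + 0.7294 + 0.0043 = 1.0292 ≈ 1.029

1.029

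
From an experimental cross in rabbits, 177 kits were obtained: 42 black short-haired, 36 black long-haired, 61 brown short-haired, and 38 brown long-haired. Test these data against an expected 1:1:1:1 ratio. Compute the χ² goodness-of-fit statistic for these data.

8.876

Expected counts for N = 177 under a 1:1:1:1 ratio (total parts = 4):
  black short-haired: 177 × 1/4 = 44.25
  black long-haired: 177 × 1/4 = 44.25
  brown short-haired: 177 × 1/4 = 44.25
  brown long-haired: 177 × 1/4 = 44.25
χ² = Σ (O − E)² / E
  black short-haired: (42 − 44.25)² / 44.25 = 0.1144
  black long-haired: (36 − 44.25)² / 44.25 = 1.5381
  brown short-haired: (61 − 44.25)² / 44.25 = 6.3404
  brown long-haired: (38 − 44.25)² / 44.25 = 0.8828
χ² = 0.1144 + 1.5381 + 6.3404 + 0.8828 = 8.8757 ≈ 8.876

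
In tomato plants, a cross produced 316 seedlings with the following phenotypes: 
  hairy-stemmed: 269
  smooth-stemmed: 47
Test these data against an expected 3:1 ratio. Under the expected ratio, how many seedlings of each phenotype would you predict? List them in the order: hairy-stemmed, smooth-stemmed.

237, 79

Under the 3:1 hypothesis (Σ ratio = 4, N = 316):
  hairy-stemmed: 316 × 3/4 = 237
  smooth-stemmed: 316 × 1/4 = 79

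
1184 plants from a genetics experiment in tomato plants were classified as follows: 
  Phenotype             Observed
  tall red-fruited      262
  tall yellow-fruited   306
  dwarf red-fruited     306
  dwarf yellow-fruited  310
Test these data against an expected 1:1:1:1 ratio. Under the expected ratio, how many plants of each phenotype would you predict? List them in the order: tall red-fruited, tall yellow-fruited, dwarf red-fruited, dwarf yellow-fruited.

Expected counts for N = 1184 under a 1:1:1:1 ratio (total parts = 4):
  tall red-fruited: 1184 × 1/4 = 296
  tall yellow-fruited: 1184 × 1/4 = 296
  dwarf red-fruited: 1184 × 1/4 = 296
  dwarf yellow-fruited: 1184 × 1/4 = 296

296, 296, 296, 296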